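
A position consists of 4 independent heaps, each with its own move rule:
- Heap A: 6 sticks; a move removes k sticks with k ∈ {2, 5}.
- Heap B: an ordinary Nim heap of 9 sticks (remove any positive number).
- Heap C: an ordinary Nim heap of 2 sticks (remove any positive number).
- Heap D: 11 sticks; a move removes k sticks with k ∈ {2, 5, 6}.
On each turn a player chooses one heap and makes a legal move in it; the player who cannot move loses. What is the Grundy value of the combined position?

10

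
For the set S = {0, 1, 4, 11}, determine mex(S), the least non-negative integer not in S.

The values 0, 1 are all present; 2 is the first non-negative integer missing from the set.

2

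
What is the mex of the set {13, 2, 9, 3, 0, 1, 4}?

5

The values 0, 1, 2, 3, 4 are all present; 5 is the first non-negative integer missing from the set.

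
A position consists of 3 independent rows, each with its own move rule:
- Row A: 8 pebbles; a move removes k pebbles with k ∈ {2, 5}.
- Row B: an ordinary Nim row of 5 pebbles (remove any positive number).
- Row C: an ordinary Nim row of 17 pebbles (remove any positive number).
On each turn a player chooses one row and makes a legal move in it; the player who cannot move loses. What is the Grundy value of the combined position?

20

Grundy values for row A (subtraction set {2, 5}):
k:     0  1  2  3  4  5  6  7  8
g(k):  0  0  1  1  0  2  1  0  0
So g(8) = 0.
Row B is a plain Nim row of size 5, so its Grundy value is 5.
Row C is a plain Nim row of size 17, so its Grundy value is 17.
By the Sprague-Grundy theorem, the Grundy value of a sum of independent games is the XOR of the component values.
Combined value = 0 XOR 5 XOR 17 = 20.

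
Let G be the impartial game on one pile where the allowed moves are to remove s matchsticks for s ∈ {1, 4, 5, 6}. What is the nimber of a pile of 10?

1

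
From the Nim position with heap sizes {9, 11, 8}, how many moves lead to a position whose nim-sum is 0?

3

In binary:
  1001  (9)
  1011  (11)
  1000  (8)
  ----
  1010  (10)
The overall nim-sum is X = 10. A heap of size p has a winning move iff p XOR X < p (reduce it to p XOR X).
  9: 9 XOR 10 = 3 < 9 — winning move (to 3).
  11: 11 XOR 10 = 1 < 11 — winning move (to 1).
  8: 8 XOR 10 = 2 < 8 — winning move (to 2).
That gives 3 winning moves.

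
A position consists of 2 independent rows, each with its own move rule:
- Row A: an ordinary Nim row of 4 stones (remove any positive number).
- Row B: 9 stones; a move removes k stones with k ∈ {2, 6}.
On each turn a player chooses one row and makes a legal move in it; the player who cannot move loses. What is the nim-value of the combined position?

Row A is a plain Nim row of size 4, so its Grundy value is 4.
Grundy values for row B (subtraction set {2, 6}):
k:     0  1  2  3  4  5  6  7  8  9
g(k):  0  0  1  1  0  0  1  1  0  0
So g(9) = 0.
The value of a disjunctive sum is the nim-sum of the parts.
Combined value = 4 XOR 0 = 4.

4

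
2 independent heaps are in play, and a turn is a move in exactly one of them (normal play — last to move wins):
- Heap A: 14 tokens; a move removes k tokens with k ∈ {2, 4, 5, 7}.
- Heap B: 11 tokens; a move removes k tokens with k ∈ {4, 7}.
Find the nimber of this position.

Grundy values for heap A (subtraction set {2, 4, 5, 7}):
g(0) = mex{} = 0
g(1) = mex{} = 0
g(2) = mex{0} = 1
g(3) = mex{0} = 1
g(4) = mex{0,1} = 2
g(5) = mex{0,1} = 2
g(6) = mex{0,1,2} = 3
g(7) = mex{0,1,2} = 3
g(8) = mex{0,1,2,3} = 4
g(9) = mex{1,2,3} = 0
g(10) = mex{1,2,3,4} = 0
g(11) = mex{0,2,3} = 1
g(12) = mex{0,2,3,4} = 1
g(13) = mex{0,1,3,4} = 2
g(14) = mex{0,1,3} = 2
So g(14) = 2.
For heap B, compute g(0), g(1), … with moves {4, 7}:
g(0) = mex{} = 0
g(1) = mex{} = 0
g(2) = mex{} = 0
g(3) = mex{} = 0
g(4) = mex{0} = 1
g(5) = mex{0} = 1
g(6) = mex{0} = 1
g(7) = mex{0} = 1
g(8) = mex{0,1} = 2
g(9) = mex{0,1} = 2
g(10) = mex{0,1} = 2
g(11) = mex{1} = 0
So g(11) = 0.
The value of a disjunctive sum is the nim-sum of the parts.
Combined value = 2 ⊕ 0 = 2.

2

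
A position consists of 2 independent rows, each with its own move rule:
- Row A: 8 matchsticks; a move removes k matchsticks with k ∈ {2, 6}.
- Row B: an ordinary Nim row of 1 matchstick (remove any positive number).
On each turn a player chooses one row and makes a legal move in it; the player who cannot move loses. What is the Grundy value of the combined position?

1

Build the Grundy sequence for row A with g(k) = mex{g(k−s) : s ∈ {2, 6}, s ≤ k}:
k:     0  1  2  3  4  5  6  7  8
g(k):  0  0  1  1  0  0  1  1  0
So g(8) = 0.
Row B is a plain Nim row of size 1, so its Grundy value is 1.
By the Sprague-Grundy theorem, the Grundy value of a sum of independent games is the XOR of the component values.
Combined value = 0 ⊕ 1 = 1.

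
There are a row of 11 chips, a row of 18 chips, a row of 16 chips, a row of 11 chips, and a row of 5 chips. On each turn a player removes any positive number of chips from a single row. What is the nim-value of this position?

7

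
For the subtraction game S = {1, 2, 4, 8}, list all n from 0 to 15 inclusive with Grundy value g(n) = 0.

0, 3, 6, 9, 12, 15

Compute g(0), g(1), … for moves {1, 2, 4, 8}:
k:     0  1  2  3  4  5  6  7  8  9 10 11 12 13 14 15
g(k):  0  1  2  0  1  2  0  1  2  0  1  2  0  1  2  0
The P-positions (g = 0) in 0..15 are 0, 3, 6, 9, 12, 15.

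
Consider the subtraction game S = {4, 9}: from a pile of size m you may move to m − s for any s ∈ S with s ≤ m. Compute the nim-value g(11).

Grundy values for subtraction set {4, 9}:
k:     0  1  2  3  4  5  6  7  8  9 10 11
g(k):  0  0  0  0  1  1  1  1  0  2  2  2
So g(11) = 2.

2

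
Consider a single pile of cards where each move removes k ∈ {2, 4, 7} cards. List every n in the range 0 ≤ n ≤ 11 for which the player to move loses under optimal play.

Compute g(0), g(1), … for moves {2, 4, 7}:
k:     0  1  2  3  4  5  6  7  8  9 10 11
g(k):  0  0  1  1  2  2  0  3  1  0  2  1
The P-positions (g = 0) in 0..11 are 0, 1, 6, 9.

0, 1, 6, 9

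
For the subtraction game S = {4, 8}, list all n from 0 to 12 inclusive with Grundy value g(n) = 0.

Build the Grundy sequence with g(k) = mex{g(k−s) : s ∈ {4, 8}, s ≤ k}:
k:     0  1  2  3  4  5  6  7  8  9 10 11 12
g(k):  0  0  0  0  1  1  1  1  2  2  2  2  0
The P-positions (g = 0) in 0..12 are 0, 1, 2, 3, 12.

0, 1, 2, 3, 12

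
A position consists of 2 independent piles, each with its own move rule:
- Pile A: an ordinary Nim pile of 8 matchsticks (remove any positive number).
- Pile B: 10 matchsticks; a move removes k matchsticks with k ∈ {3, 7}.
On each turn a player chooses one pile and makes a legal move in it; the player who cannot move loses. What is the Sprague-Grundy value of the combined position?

Pile A is a plain Nim pile of size 8, so its Grundy value is 8.
Build the Grundy sequence for pile B with g(k) = mex{g(k−s) : s ∈ {3, 7}, s ≤ k}:
k:     0  1  2  3  4  5  6  7  8  9 10
g(k):  0  0  0  1  1  1  0  2  2  1  0
So g(10) = 0.
The value of a disjunctive sum is the nim-sum of the parts.
Combined value = 8 ⊕ 0 = 8.

8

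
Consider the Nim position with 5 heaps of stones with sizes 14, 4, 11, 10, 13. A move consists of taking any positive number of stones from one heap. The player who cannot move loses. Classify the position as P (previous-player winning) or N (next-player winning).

Compute the nim-sum pairwise:
14 ^ 4 = 10
10 ^ 11 = 1
1 ^ 10 = 11
11 ^ 13 = 6
The nim-sum is 6 ≠ 0, so this is an N-position: the player to move can win.

N-position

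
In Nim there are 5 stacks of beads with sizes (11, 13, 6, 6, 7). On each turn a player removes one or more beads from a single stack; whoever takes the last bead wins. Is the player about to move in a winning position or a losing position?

Winning position

Write each in binary and XOR column by column:
  1011  (11)
  1101  (13)
  0110  (6)
  0110  (6)
  0111  (7)
  ----
  0001  (1)
The nim-sum is 1 ≠ 0, so this is an N-position: the player to move can win.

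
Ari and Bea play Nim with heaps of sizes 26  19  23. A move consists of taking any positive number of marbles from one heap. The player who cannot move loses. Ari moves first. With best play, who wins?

Ari wins

Nim-sum: 26 ⊕ 19 ⊕ 23 = 30.
The nim-sum is 30 ≠ 0, so this is an N-position: the player to move can win; Ari has a winning move.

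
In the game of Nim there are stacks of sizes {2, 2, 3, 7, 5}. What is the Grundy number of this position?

1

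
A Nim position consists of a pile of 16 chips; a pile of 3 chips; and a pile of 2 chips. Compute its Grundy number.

Nim-sum: 16 XOR 3 XOR 2 = 17.

17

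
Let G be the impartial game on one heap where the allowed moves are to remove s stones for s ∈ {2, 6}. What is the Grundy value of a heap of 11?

Grundy values for subtraction set {2, 6}:
g(0) = mex{} = 0
g(1) = mex{} = 0
g(2) = mex{0} = 1
g(3) = mex{0} = 1
g(4) = mex{1} = 0
g(5) = mex{1} = 0
g(6) = mex{0} = 1
g(7) = mex{0} = 1
g(8) = mex{1} = 0
g(9) = mex{1} = 0
g(10) = mex{0} = 1
g(11) = mex{0} = 1
So g(11) = 1.

1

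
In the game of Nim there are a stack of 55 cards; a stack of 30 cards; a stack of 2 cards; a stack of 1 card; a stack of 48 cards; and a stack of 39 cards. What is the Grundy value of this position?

61

Compute the nim-sum pairwise:
55 ⊕ 30 = 41
41 ⊕ 2 = 43
43 ⊕ 1 = 42
42 ⊕ 48 = 26
26 ⊕ 39 = 61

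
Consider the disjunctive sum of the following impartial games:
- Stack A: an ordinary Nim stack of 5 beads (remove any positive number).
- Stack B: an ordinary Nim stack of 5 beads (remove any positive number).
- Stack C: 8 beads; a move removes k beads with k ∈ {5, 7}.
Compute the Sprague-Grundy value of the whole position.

Stack A is a plain Nim stack of size 5, so its Grundy value is 5.
Stack B is a plain Nim stack of size 5, so its Grundy value is 5.
For stack C, compute g(0), g(1), … with moves {5, 7}:
g(0) = mex{} = 0
g(1) = mex{} = 0
g(2) = mex{} = 0
g(3) = mex{} = 0
g(4) = mex{} = 0
g(5) = mex{0} = 1
g(6) = mex{0} = 1
g(7) = mex{0} = 1
g(8) = mex{0} = 1
So g(8) = 1.
The value of a disjunctive sum is the nim-sum of the parts.
Combined value = 5 XOR 5 XOR 1 = 1.

1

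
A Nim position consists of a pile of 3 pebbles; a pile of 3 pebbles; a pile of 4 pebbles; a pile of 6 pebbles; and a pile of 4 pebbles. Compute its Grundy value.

Bitwise XOR of the heap sizes:
  011  (3)
  011  (3)
  100  (4)
  110  (6)
  100  (4)
  ---
  110  (6)

6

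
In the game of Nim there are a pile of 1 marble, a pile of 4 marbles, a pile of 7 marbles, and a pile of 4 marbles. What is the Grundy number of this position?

Nim-sum: 1 XOR 4 XOR 7 XOR 4 = 6.

6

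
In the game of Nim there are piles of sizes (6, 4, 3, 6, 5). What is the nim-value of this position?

2

Compute the nim-sum pairwise:
6 ^ 4 = 2
2 ^ 3 = 1
1 ^ 6 = 7
7 ^ 5 = 2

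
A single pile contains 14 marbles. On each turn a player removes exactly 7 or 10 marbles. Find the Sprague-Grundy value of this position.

2

Build the Grundy sequence with g(k) = mex{g(k−s) : s ∈ {7, 10}, s ≤ k}:
k:     0  1  2  3  4  5  6  7  8  9 10 11 12 13 14
g(k):  0  0  0  0  0  0  0  1  1  1  1  1  1  1  2
So g(14) = 2.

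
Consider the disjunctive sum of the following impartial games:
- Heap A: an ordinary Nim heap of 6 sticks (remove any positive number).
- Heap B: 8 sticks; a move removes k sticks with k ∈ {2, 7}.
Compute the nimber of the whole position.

4

Heap A is a plain Nim heap of size 6, so its Grundy value is 6.
For heap B, compute g(0), g(1), … with moves {2, 7}:
g(0) = mex{} = 0
g(1) = mex{} = 0
g(2) = mex{0} = 1
g(3) = mex{0} = 1
g(4) = mex{1} = 0
g(5) = mex{1} = 0
g(6) = mex{0} = 1
g(7) = mex{0} = 1
g(8) = mex{0,1} = 2
So g(8) = 2.
The value of a disjunctive sum is the nim-sum of the parts.
Combined value = 6 XOR 2 = 4.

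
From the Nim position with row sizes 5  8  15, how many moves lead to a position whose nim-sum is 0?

1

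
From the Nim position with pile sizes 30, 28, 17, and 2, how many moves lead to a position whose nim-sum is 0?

Compute the nim-sum pairwise:
30 ^ 28 = 2
2 ^ 17 = 19
19 ^ 2 = 17
The overall nim-sum is X = 17. A pile of size p has a winning move iff p XOR X < p (reduce it to p XOR X).
  30: 30 XOR 17 = 15 < 30 — winning move (to 15).
  28: 28 XOR 17 = 13 < 28 — winning move (to 13).
  17: 17 XOR 17 = 0 < 17 — winning move (to 0).
  2: 2 XOR 17 = 19 ≥ 2 — no move.
That gives 3 winning moves.

3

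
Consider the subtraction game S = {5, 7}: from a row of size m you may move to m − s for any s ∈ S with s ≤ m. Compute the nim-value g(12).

0

Compute g(0), g(1), … for moves {5, 7}:
g(0) = mex{} = 0
g(1) = mex{} = 0
g(2) = mex{} = 0
g(3) = mex{} = 0
g(4) = mex{} = 0
g(5) = mex{0} = 1
g(6) = mex{0} = 1
g(7) = mex{0} = 1
g(8) = mex{0} = 1
g(9) = mex{0} = 1
g(10) = mex{0,1} = 2
g(11) = mex{0,1} = 2
g(12) = mex{1} = 0
So g(12) = 0.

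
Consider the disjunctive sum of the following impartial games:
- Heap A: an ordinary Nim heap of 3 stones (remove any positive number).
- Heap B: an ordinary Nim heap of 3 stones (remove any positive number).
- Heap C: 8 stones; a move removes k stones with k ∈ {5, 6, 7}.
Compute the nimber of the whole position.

1

Heap A is a plain Nim heap of size 3, so its Grundy value is 3.
Heap B is a plain Nim heap of size 3, so its Grundy value is 3.
For heap C, compute g(0), g(1), … with moves {5, 6, 7}:
k:     0  1  2  3  4  5  6  7  8
g(k):  0  0  0  0  0  1  1  1  1
So g(8) = 1.
By the Sprague-Grundy theorem, the Grundy value of a sum of independent games is the XOR of the component values.
Combined value = 3 XOR 3 XOR 1 = 1.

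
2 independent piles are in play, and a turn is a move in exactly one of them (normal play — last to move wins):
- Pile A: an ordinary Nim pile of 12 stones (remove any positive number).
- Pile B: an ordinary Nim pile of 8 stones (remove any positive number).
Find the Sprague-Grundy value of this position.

4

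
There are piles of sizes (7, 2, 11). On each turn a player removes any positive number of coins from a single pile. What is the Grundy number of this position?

14

Nim-sum: 7 ⊕ 2 ⊕ 11 = 14.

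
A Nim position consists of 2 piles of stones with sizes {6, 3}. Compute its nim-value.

In binary:
  110  (6)
  011  (3)
  ---
  101  (5)

5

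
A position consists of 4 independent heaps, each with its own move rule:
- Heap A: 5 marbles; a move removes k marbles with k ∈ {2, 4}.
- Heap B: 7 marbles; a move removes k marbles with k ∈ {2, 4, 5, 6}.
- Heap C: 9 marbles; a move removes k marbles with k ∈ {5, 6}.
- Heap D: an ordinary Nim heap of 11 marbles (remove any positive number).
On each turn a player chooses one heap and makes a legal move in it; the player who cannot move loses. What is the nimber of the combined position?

11

Build the Grundy sequence for heap A with g(k) = mex{g(k−s) : s ∈ {2, 4}, s ≤ k}:
g(0) = mex{} = 0
g(1) = mex{} = 0
g(2) = mex{0} = 1
g(3) = mex{0} = 1
g(4) = mex{0,1} = 2
g(5) = mex{0,1} = 2
So g(5) = 2.
Build the Grundy sequence for heap B with g(k) = mex{g(k−s) : s ∈ {2, 4, 5, 6}, s ≤ k}:
k:     0  1  2  3  4  5  6  7
g(k):  0  0  1  1  2  2  3  3
So g(7) = 3.
Grundy values for heap C (subtraction set {5, 6}):
g(0) = mex{} = 0
g(1) = mex{} = 0
g(2) = mex{} = 0
g(3) = mex{} = 0
g(4) = mex{} = 0
g(5) = mex{0} = 1
g(6) = mex{0} = 1
g(7) = mex{0} = 1
g(8) = mex{0} = 1
g(9) = mex{0} = 1
So g(9) = 1.
Heap D is a plain Nim heap of size 11, so its Grundy value is 11.
The value of a disjunctive sum is the nim-sum of the parts.
Combined value = 2 ⊕ 3 ⊕ 1 ⊕ 11 = 11.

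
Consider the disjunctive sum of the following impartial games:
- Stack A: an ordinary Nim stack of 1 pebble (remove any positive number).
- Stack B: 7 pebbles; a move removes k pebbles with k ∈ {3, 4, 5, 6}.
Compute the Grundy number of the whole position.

3

Stack A is a plain Nim stack of size 1, so its Grundy value is 1.
Build the Grundy sequence for stack B with g(k) = mex{g(k−s) : s ∈ {3, 4, 5, 6}, s ≤ k}:
k:     0  1  2  3  4  5  6  7
g(k):  0  0  0  1  1  1  2  2
So g(7) = 2.
By the Sprague-Grundy theorem, the Grundy value of a sum of independent games is the XOR of the component values.
Combined value = 1 XOR 2 = 3.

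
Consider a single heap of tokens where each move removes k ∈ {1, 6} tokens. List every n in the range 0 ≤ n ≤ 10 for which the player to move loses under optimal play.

Grundy values for subtraction set {1, 6}:
k:     0  1  2  3  4  5  6  7  8  9 10
g(k):  0  1  0  1  0  1  2  0  1  0  1
The P-positions (g = 0) in 0..10 are 0, 2, 4, 7, 9.

0, 2, 4, 7, 9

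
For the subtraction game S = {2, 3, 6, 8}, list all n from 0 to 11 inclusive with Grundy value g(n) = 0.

0, 1, 5, 10

Compute g(0), g(1), … for moves {2, 3, 6, 8}:
g(0) = mex{} = 0
g(1) = mex{} = 0
g(2) = mex{0} = 1
g(3) = mex{0} = 1
g(4) = mex{0,1} = 2
g(5) = mex{1} = 0
g(6) = mex{0,1,2} = 3
g(7) = mex{0,2} = 1
g(8) = mex{0,1,3} = 2
g(9) = mex{0,1,3} = 2
g(10) = mex{1,2} = 0
g(11) = mex{0,1,2} = 3
The P-positions (g = 0) in 0..11 are 0, 1, 5, 10.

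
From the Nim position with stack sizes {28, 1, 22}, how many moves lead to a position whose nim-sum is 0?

1

Compute the nim-sum pairwise:
28 ^ 1 = 29
29 ^ 22 = 11
The overall nim-sum is X = 11. A stack of size p has a winning move iff p XOR X < p (reduce it to p XOR X).
  28: 28 XOR 11 = 23 < 28 — winning move (to 23).
  1: 1 XOR 11 = 10 ≥ 1 — no move.
  22: 22 XOR 11 = 29 ≥ 22 — no move.
That gives 1 winning move.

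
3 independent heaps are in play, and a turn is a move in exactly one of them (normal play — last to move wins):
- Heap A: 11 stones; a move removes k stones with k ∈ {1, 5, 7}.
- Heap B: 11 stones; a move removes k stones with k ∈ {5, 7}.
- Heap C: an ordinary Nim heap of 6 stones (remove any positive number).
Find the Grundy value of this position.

Build the Grundy sequence for heap A with g(k) = mex{g(k−s) : s ∈ {1, 5, 7}, s ≤ k}:
k:     0  1  2  3  4  5  6  7  8  9 10 11
g(k):  0  1  0  1  0  1  0  1  0  1  0  1
So g(11) = 1.
Grundy values for heap B (subtraction set {5, 7}):
k:     0  1  2  3  4  5  6  7  8  9 10 11
g(k):  0  0  0  0  0  1  1  1  1  1  2  2
So g(11) = 2.
Heap C is a plain Nim heap of size 6, so its Grundy value is 6.
The value of a disjunctive sum is the nim-sum of the parts.
Combined value = 1 XOR 2 XOR 6 = 5.

5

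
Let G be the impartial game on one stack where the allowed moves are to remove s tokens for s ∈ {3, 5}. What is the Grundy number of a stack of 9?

0

Build the Grundy sequence with g(k) = mex{g(k−s) : s ∈ {3, 5}, s ≤ k}:
k:     0  1  2  3  4  5  6  7  8  9
g(k):  0  0  0  1  1  1  2  2  0  0
So g(9) = 0.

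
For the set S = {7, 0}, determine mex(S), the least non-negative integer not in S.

1

0 is in the set but 1 is not, so the mex is 1.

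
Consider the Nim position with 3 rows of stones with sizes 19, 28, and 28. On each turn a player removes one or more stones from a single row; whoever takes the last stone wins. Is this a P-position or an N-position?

Bitwise XOR of the heap sizes:
  10011  (19)
  11100  (28)
  11100  (28)
  -----
  10011  (19)
The nim-sum is 19 ≠ 0, so this is an N-position: the player to move can win.

N-position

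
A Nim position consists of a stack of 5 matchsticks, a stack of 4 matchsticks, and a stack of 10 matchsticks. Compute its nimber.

Nim-sum: 5 ⊕ 4 ⊕ 10 = 11.

11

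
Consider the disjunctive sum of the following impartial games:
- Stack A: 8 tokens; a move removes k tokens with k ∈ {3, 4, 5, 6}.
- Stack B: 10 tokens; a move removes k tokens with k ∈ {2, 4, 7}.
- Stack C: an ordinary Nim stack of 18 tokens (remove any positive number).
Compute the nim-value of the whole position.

18

Grundy values for stack A (subtraction set {3, 4, 5, 6}):
k:     0  1  2  3  4  5  6  7  8
g(k):  0  0  0  1  1  1  2  2  2
So g(8) = 2.
Grundy values for stack B (subtraction set {2, 4, 7}):
g(0) = mex{} = 0
g(1) = mex{} = 0
g(2) = mex{0} = 1
g(3) = mex{0} = 1
g(4) = mex{0,1} = 2
g(5) = mex{0,1} = 2
g(6) = mex{1,2} = 0
g(7) = mex{0,1,2} = 3
g(8) = mex{0,2} = 1
g(9) = mex{1,2,3} = 0
g(10) = mex{0,1} = 2
So g(10) = 2.
Stack C is a plain Nim stack of size 18, so its Grundy value is 18.
By the Sprague-Grundy theorem, the Grundy value of a sum of independent games is the XOR of the component values.
Combined value = 2 ⊕ 2 ⊕ 18 = 18.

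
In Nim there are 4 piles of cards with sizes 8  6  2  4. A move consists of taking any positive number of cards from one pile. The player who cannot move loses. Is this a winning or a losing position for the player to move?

Nim-sum: 8 ⊕ 6 ⊕ 2 ⊕ 4 = 8.
The nim-sum is 8 ≠ 0, so this is an N-position: the player to move can win.

Winning position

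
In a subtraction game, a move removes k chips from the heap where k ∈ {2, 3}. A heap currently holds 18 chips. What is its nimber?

1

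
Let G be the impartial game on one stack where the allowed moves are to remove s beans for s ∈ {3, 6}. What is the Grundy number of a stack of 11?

0

Build the Grundy sequence with g(k) = mex{g(k−s) : s ∈ {3, 6}, s ≤ k}:
k:     0  1  2  3  4  5  6  7  8  9 10 11
g(k):  0  0  0  1  1  1  2  2  2  0  0  0
So g(11) = 0.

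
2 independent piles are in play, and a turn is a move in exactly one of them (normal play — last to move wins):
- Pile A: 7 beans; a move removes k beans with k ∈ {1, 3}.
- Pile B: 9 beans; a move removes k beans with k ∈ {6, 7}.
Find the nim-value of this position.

Grundy values for pile A (subtraction set {1, 3}):
k:     0  1  2  3  4  5  6  7
g(k):  0  1  0  1  0  1  0  1
So g(7) = 1.
Grundy values for pile B (subtraction set {6, 7}):
k:     0  1  2  3  4  5  6  7  8  9
g(k):  0  0  0  0  0  0  1  1  1  1
So g(9) = 1.
The value of a disjunctive sum is the nim-sum of the parts.
Combined value = 1 ⊕ 1 = 0.

0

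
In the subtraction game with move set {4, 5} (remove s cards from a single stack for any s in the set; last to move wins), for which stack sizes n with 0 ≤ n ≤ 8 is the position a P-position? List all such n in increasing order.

Compute g(0), g(1), … for moves {4, 5}:
g(0) = mex{} = 0
g(1) = mex{} = 0
g(2) = mex{} = 0
g(3) = mex{} = 0
g(4) = mex{0} = 1
g(5) = mex{0} = 1
g(6) = mex{0} = 1
g(7) = mex{0} = 1
g(8) = mex{0,1} = 2
The P-positions (g = 0) in 0..8 are 0, 1, 2, 3.

0, 1, 2, 3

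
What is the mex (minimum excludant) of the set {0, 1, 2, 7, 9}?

3

The values 0, 1, 2 are all present; 3 is the first non-negative integer missing from the set.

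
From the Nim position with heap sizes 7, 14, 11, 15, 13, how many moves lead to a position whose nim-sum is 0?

0

Compute the nim-sum pairwise:
7 ⊕ 14 = 9
9 ⊕ 11 = 2
2 ⊕ 15 = 13
13 ⊕ 13 = 0
The nim-sum is already 0, so every move leaves a nonzero nim-sum — there are no winning moves.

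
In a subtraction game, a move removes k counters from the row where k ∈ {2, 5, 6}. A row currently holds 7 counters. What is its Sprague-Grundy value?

3

Grundy values for subtraction set {2, 5, 6}:
g(0) = mex{} = 0
g(1) = mex{} = 0
g(2) = mex{0} = 1
g(3) = mex{0} = 1
g(4) = mex{1} = 0
g(5) = mex{0,1} = 2
g(6) = mex{0} = 1
g(7) = mex{0,1,2} = 3
So g(7) = 3.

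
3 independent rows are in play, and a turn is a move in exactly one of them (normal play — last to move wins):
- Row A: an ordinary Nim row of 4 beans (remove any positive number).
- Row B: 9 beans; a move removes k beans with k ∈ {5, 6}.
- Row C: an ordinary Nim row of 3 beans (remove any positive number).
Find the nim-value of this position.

6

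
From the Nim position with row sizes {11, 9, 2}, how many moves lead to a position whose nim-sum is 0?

0

Compute the nim-sum pairwise:
11 ⊕ 9 = 2
2 ⊕ 2 = 0
The nim-sum is already 0, so every move leaves a nonzero nim-sum — there are no winning moves.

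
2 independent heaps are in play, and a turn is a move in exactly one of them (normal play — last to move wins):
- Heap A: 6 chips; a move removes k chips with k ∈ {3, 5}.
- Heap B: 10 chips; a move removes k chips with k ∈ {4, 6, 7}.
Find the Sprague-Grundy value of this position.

0

Grundy values for heap A (subtraction set {3, 5}):
k:     0  1  2  3  4  5  6
g(k):  0  0  0  1  1  1  2
So g(6) = 2.
Build the Grundy sequence for heap B with g(k) = mex{g(k−s) : s ∈ {4, 6, 7}, s ≤ k}:
g(0) = mex{} = 0
g(1) = mex{} = 0
g(2) = mex{} = 0
g(3) = mex{} = 0
g(4) = mex{0} = 1
g(5) = mex{0} = 1
g(6) = mex{0} = 1
g(7) = mex{0} = 1
g(8) = mex{0,1} = 2
g(9) = mex{0,1} = 2
g(10) = mex{0,1} = 2
So g(10) = 2.
By the Sprague-Grundy theorem, the Grundy value of a sum of independent games is the XOR of the component values.
Combined value = 2 ⊕ 2 = 0.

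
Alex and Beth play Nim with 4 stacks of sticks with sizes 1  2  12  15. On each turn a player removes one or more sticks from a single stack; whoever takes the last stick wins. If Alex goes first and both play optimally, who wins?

Nim-sum: 1 XOR 2 XOR 12 XOR 15 = 0.
The nim-sum is 0, so this is a P-position: the player to move is in a losing position under optimal play; Alex is about to move from it and so loses — Beth wins.

Beth wins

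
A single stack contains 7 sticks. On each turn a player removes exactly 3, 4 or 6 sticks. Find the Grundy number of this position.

2

Compute g(0), g(1), … for moves {3, 4, 6}:
g(0) = mex{} = 0
g(1) = mex{} = 0
g(2) = mex{} = 0
g(3) = mex{0} = 1
g(4) = mex{0} = 1
g(5) = mex{0} = 1
g(6) = mex{0,1} = 2
g(7) = mex{0,1} = 2
So g(7) = 2.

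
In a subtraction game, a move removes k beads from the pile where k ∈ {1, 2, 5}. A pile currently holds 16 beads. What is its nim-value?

Grundy values for subtraction set {1, 2, 5}:
k:     0  1  2  3  4  5  6  7  8  9 10 11 12 13 14 15 16
g(k):  0  1  2  0  1  2  0  1  2  0  1  2  0  1  2  0  1
So g(16) = 1.

1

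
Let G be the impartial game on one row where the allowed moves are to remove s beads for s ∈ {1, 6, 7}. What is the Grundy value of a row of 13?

1

Grundy values for subtraction set {1, 6, 7}:
g(0) = mex{} = 0
g(1) = mex{0} = 1
g(2) = mex{1} = 0
g(3) = mex{0} = 1
g(4) = mex{1} = 0
g(5) = mex{0} = 1
g(6) = mex{0,1} = 2
g(7) = mex{0,1,2} = 3
g(8) = mex{0,1,3} = 2
g(9) = mex{0,1,2} = 3
g(10) = mex{0,1,3} = 2
g(11) = mex{0,1,2} = 3
g(12) = mex{1,2,3} = 0
g(13) = mex{0,2,3} = 1
So g(13) = 1.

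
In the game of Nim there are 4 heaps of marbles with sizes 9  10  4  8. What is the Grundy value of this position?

15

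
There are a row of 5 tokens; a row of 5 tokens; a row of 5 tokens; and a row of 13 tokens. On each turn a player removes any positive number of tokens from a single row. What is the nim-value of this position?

8

In binary:
  0101  (5)
  0101  (5)
  0101  (5)
  1101  (13)
  ----
  1000  (8)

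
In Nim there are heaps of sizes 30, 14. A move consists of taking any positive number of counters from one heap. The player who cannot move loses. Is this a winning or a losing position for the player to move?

Write each in binary and XOR column by column:
  11110  (30)
  01110  (14)
  -----
  10000  (16)
The nim-sum is 16 ≠ 0, so this is an N-position: the player to move can win.

Winning position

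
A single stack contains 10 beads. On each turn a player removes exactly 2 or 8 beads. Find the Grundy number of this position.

0

Compute g(0), g(1), … for moves {2, 8}:
g(0) = mex{} = 0
g(1) = mex{} = 0
g(2) = mex{0} = 1
g(3) = mex{0} = 1
g(4) = mex{1} = 0
g(5) = mex{1} = 0
g(6) = mex{0} = 1
g(7) = mex{0} = 1
g(8) = mex{0,1} = 2
g(9) = mex{0,1} = 2
g(10) = mex{1,2} = 0
So g(10) = 0.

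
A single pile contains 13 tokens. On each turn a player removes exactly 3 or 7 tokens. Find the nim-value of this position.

1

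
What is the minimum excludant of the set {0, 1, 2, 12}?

3

The values 0, 1, 2 are all present; 3 is the first non-negative integer missing from the set.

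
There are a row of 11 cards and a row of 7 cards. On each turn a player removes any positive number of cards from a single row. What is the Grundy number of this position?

12

Compute the nim-sum pairwise:
11 XOR 7 = 12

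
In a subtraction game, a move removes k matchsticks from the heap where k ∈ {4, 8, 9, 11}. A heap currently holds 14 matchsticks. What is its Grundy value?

3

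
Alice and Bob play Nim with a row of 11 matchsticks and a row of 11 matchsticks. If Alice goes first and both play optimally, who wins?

Compute the nim-sum pairwise:
11 ^ 11 = 0
The nim-sum is 0, so this is a P-position: the player to move is in a losing position under optimal play; Alice is about to move from it and so loses — Bob wins.

Bob wins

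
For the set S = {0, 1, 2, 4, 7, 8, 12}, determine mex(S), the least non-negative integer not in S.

The values 0, 1, 2 are all present; 3 is the first non-negative integer missing from the set.

3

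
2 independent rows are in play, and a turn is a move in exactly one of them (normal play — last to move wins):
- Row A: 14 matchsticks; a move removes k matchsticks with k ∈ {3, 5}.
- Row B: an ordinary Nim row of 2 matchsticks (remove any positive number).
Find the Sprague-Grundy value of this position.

0

Build the Grundy sequence for row A with g(k) = mex{g(k−s) : s ∈ {3, 5}, s ≤ k}:
k:     0  1  2  3  4  5  6  7  8  9 10 11 12 13 14
g(k):  0  0  0  1  1  1  2  2  0  0  0  1  1  1  2
So g(14) = 2.
Row B is a plain Nim row of size 2, so its Grundy value is 2.
By the Sprague-Grundy theorem, the Grundy value of a sum of independent games is the XOR of the component values.
Combined value = 2 ⊕ 2 = 0.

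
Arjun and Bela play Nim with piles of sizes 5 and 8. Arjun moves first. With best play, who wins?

Arjun wins

Write each in binary and XOR column by column:
  0101  (5)
  1000  (8)
  ----
  1101  (13)
The nim-sum is 13 ≠ 0, so this is an N-position: the player to move can win; Arjun has a winning move.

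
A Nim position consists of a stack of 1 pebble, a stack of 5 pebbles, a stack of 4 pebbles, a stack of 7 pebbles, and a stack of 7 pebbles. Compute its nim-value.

0

Compute the nim-sum pairwise:
1 ⊕ 5 = 4
4 ⊕ 4 = 0
0 ⊕ 7 = 7
7 ⊕ 7 = 0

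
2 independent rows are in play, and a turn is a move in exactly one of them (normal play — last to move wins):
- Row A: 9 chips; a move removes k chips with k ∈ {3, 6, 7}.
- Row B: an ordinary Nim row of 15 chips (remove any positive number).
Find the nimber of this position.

Grundy values for row A (subtraction set {3, 6, 7}):
k:     0  1  2  3  4  5  6  7  8  9
g(k):  0  0  0  1  1  1  2  2  2  3
So g(9) = 3.
Row B is a plain Nim row of size 15, so its Grundy value is 15.
By the Sprague-Grundy theorem, the Grundy value of a sum of independent games is the XOR of the component values.
Combined value = 3 XOR 15 = 12.

12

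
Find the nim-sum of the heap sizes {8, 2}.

10

Compute the nim-sum pairwise:
8 ^ 2 = 10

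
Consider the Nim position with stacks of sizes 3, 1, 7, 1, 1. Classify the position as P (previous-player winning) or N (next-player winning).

N-position

Compute the nim-sum pairwise:
3 XOR 1 = 2
2 XOR 7 = 5
5 XOR 1 = 4
4 XOR 1 = 5
The nim-sum is 5 ≠ 0, so this is an N-position: the player to move can win.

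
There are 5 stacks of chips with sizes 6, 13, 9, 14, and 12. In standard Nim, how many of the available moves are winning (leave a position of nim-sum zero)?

0

Compute the nim-sum pairwise:
6 ^ 13 = 11
11 ^ 9 = 2
2 ^ 14 = 12
12 ^ 12 = 0
The nim-sum is already 0, so every move leaves a nonzero nim-sum — there are no winning moves.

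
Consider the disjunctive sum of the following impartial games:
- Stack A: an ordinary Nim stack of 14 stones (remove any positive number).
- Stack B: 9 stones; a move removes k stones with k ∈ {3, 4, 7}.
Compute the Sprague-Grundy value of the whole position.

13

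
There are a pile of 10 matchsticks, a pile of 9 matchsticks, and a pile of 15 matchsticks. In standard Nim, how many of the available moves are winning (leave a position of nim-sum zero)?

Compute the nim-sum pairwise:
10 XOR 9 = 3
3 XOR 15 = 12
The overall nim-sum is X = 12. A pile of size p has a winning move iff p XOR X < p (reduce it to p XOR X).
  10: 10 XOR 12 = 6 < 10 — winning move (to 6).
  9: 9 XOR 12 = 5 < 9 — winning move (to 5).
  15: 15 XOR 12 = 3 < 15 — winning move (to 3).
That gives 3 winning moves.

3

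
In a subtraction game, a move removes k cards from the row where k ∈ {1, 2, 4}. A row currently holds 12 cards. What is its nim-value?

0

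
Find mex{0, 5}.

0 is in the set but 1 is not, so the mex is 1.

1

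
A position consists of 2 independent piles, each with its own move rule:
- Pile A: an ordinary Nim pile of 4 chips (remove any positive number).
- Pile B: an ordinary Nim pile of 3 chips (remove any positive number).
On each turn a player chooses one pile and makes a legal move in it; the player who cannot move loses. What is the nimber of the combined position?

7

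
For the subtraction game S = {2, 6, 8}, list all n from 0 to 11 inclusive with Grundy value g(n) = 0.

Build the Grundy sequence with g(k) = mex{g(k−s) : s ∈ {2, 6, 8}, s ≤ k}:
g(0) = mex{} = 0
g(1) = mex{} = 0
g(2) = mex{0} = 1
g(3) = mex{0} = 1
g(4) = mex{1} = 0
g(5) = mex{1} = 0
g(6) = mex{0} = 1
g(7) = mex{0} = 1
g(8) = mex{0,1} = 2
g(9) = mex{0,1} = 2
g(10) = mex{0,1,2} = 3
g(11) = mex{0,1,2} = 3
The P-positions (g = 0) in 0..11 are 0, 1, 4, 5.

0, 1, 4, 5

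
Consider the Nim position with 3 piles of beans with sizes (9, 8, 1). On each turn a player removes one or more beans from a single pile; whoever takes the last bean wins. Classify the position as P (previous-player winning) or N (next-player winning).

Nim-sum: 9 ^ 8 ^ 1 = 0.
The nim-sum is 0, so this is a P-position: the player to move is in a losing position under optimal play.

P-position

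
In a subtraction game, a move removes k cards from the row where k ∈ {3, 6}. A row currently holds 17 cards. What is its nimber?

2

Compute g(0), g(1), … for moves {3, 6}:
k:     0  1  2  3  4  5  6  7  8  9 10 11 12 13 14 15 16 17
g(k):  0  0  0  1  1  1  2  2  2  0  0  0  1  1  1  2  2  2
So g(17) = 2.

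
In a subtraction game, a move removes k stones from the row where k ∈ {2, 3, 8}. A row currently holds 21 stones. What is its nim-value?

Compute g(0), g(1), … for moves {2, 3, 8}:
k:     0  1  2  3  4  5  6  7  8  9 10 11 12 13 14 15 16 17 18 19 20 21
g(k):  0  0  1  1  2  0  0  1  1  2  0  0  1  1  2  0  0  1  1  2  0  0
So g(21) = 0.

0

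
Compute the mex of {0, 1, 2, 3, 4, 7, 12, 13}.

5

The values 0, 1, 2, 3, 4 are all present; 5 is the first non-negative integer missing from the set.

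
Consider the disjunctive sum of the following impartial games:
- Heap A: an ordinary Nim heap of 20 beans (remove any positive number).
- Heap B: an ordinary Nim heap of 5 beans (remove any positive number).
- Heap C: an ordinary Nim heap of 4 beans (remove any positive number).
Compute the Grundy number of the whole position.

21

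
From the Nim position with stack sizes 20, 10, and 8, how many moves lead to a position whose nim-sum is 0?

In binary:
  10100  (20)
  01010  (10)
  01000  (8)
  -----
  10110  (22)
The overall nim-sum is X = 22. A stack of size p has a winning move iff p XOR X < p (reduce it to p XOR X).
  20: 20 XOR 22 = 2 < 20 — winning move (to 2).
  10: 10 XOR 22 = 28 ≥ 10 — no move.
  8: 8 XOR 22 = 30 ≥ 8 — no move.
That gives 1 winning move.

1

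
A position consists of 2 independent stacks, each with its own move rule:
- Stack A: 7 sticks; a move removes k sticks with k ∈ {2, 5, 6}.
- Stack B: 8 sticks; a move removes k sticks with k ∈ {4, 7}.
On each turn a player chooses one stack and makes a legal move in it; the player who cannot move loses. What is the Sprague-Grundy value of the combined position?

1

Grundy values for stack A (subtraction set {2, 5, 6}):
g(0) = mex{} = 0
g(1) = mex{} = 0
g(2) = mex{0} = 1
g(3) = mex{0} = 1
g(4) = mex{1} = 0
g(5) = mex{0,1} = 2
g(6) = mex{0} = 1
g(7) = mex{0,1,2} = 3
So g(7) = 3.
Build the Grundy sequence for stack B with g(k) = mex{g(k−s) : s ∈ {4, 7}, s ≤ k}:
g(0) = mex{} = 0
g(1) = mex{} = 0
g(2) = mex{} = 0
g(3) = mex{} = 0
g(4) = mex{0} = 1
g(5) = mex{0} = 1
g(6) = mex{0} = 1
g(7) = mex{0} = 1
g(8) = mex{0,1} = 2
So g(8) = 2.
The value of a disjunctive sum is the nim-sum of the parts.
Combined value = 3 XOR 2 = 1.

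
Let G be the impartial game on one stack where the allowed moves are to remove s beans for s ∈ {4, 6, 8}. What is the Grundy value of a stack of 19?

Grundy values for subtraction set {4, 6, 8}:
k:     0  1  2  3  4  5  6  7  8  9 10 11 12 13 14 15 16 17 18 19
g(k):  0  0  0  0  1  1  1  1  2  2  2  2  0  0  0  0  1  1  1  1
So g(19) = 1.

1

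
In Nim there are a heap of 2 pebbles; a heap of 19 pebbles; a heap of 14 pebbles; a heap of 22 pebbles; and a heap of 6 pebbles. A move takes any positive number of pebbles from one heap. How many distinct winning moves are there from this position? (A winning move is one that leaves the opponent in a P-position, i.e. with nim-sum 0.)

Write each in binary and XOR column by column:
  00010  (2)
  10011  (19)
  01110  (14)
  10110  (22)
  00110  (6)
  -----
  01111  (15)
The overall nim-sum is X = 15. A heap of size p has a winning move iff p XOR X < p (reduce it to p XOR X).
  2: 2 XOR 15 = 13 ≥ 2 — no move.
  19: 19 XOR 15 = 28 ≥ 19 — no move.
  14: 14 XOR 15 = 1 < 14 — winning move (to 1).
  22: 22 XOR 15 = 25 ≥ 22 — no move.
  6: 6 XOR 15 = 9 ≥ 6 — no move.
That gives 1 winning move.

1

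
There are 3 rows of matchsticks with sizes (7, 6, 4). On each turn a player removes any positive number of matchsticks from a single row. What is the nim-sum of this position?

Nim-sum: 7 ^ 6 ^ 4 = 5.

5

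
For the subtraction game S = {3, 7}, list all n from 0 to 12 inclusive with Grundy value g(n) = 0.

0, 1, 2, 6, 10, 11, 12

Build the Grundy sequence with g(k) = mex{g(k−s) : s ∈ {3, 7}, s ≤ k}:
k:     0  1  2  3  4  5  6  7  8  9 10 11 12
g(k):  0  0  0  1  1  1  0  2  2  1  0  0  0
The P-positions (g = 0) in 0..12 are 0, 1, 2, 6, 10, 11, 12.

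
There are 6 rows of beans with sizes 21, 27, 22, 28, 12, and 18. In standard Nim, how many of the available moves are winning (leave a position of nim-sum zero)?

5

Compute the nim-sum pairwise:
21 ^ 27 = 14
14 ^ 22 = 24
24 ^ 28 = 4
4 ^ 12 = 8
8 ^ 18 = 26
The overall nim-sum is X = 26. A row of size p has a winning move iff p XOR X < p (reduce it to p XOR X).
  21: 21 XOR 26 = 15 < 21 — winning move (to 15).
  27: 27 XOR 26 = 1 < 27 — winning move (to 1).
  22: 22 XOR 26 = 12 < 22 — winning move (to 12).
  28: 28 XOR 26 = 6 < 28 — winning move (to 6).
  12: 12 XOR 26 = 22 ≥ 12 — no move.
  18: 18 XOR 26 = 8 < 18 — winning move (to 8).
That gives 5 winning moves.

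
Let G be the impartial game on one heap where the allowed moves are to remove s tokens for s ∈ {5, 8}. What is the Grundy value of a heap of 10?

Build the Grundy sequence with g(k) = mex{g(k−s) : s ∈ {5, 8}, s ≤ k}:
k:     0  1  2  3  4  5  6  7  8  9 10
g(k):  0  0  0  0  0  1  1  1  1  1  2
So g(10) = 2.

2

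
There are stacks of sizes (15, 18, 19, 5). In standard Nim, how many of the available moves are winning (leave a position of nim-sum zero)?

Nim-sum: 15 ^ 18 ^ 19 ^ 5 = 11.
The overall nim-sum is X = 11. A stack of size p has a winning move iff p XOR X < p (reduce it to p XOR X).
  15: 15 XOR 11 = 4 < 15 — winning move (to 4).
  18: 18 XOR 11 = 25 ≥ 18 — no move.
  19: 19 XOR 11 = 24 ≥ 19 — no move.
  5: 5 XOR 11 = 14 ≥ 5 — no move.
That gives 1 winning move.

1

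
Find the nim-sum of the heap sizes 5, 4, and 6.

7

Compute the nim-sum pairwise:
5 ⊕ 4 = 1
1 ⊕ 6 = 7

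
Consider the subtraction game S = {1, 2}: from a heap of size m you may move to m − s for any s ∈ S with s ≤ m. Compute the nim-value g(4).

1

Compute g(0), g(1), … for moves {1, 2}:
g(0) = mex{} = 0
g(1) = mex{0} = 1
g(2) = mex{0,1} = 2
g(3) = mex{1,2} = 0
g(4) = mex{0,2} = 1
So g(4) = 1.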